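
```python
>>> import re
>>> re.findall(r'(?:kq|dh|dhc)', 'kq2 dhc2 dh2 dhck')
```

['kq', 'dh', 'dh', 'dh']

Branches in `(...|...)` are attempted left-to-right; the first branch that allows the whole pattern to succeed is taken.
Walking the string: at [0:2] → 'kq'; at [4:6] → 'dh'; at [9:11] → 'dh'; at [13:15] → 'dh'.
Since nothing is captured, `findall` lists the 4 matched substrings directly.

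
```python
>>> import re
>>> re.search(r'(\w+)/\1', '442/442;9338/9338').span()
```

(0, 7)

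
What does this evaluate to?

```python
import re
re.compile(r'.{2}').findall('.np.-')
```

['.n', 'p.']

This matches exactly 2 of any character.
Scanning left to right: at [0:2] → '.n'; at [2:4] → 'p.'.
`findall` yields the raw match text (2 of them) because the pattern has no groups.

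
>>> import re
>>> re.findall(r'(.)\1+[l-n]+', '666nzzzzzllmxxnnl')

['6', 'z', 'x']

`\1` is not a pattern — it's the concrete string captured by group 1, re-applied verbatim.
Walking the string: at [0:4] match '666n', group 1 = '6'; at [4:12] match 'zzzzzllm', group 1 = 'z'; at [12:17] match 'xxnnl', group 1 = 'x'.
Because there's exactly one group, `findall` drops the full match and keeps group 1 from each hit.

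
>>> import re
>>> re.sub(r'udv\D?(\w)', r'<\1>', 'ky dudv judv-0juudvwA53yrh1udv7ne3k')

'ky d<j><0>ju<A>53yrh1<7>ne3k'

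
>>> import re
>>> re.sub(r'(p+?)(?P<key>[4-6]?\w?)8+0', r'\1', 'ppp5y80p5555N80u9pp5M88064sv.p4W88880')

The pattern matches one or more of a literal 'p' (lazy) (captured); then optionally a character in [4-6], then optionally a word character (captured as 'key'); then one or more of the literal '8', then a literal '0'.
`\1` in the replacement pulls in group 1's text for each match.

'pppp5555N80u9pp64sv.p'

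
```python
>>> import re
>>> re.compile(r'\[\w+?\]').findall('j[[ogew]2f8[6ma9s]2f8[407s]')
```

`findall` yields the raw match text (3 of them) because the pattern has no groups.

['[ogew]', '[6ma9s]', '[407s]']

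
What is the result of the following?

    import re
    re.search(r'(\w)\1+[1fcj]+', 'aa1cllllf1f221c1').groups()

('a',)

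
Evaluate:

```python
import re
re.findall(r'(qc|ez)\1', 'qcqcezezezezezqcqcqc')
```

A backreference is literal: `\1` must see the identical characters the first group matched.
Because there's exactly one group, `findall` drops the full match and keeps group 1 from each hit.

['qc', 'ez', 'ez', 'qc']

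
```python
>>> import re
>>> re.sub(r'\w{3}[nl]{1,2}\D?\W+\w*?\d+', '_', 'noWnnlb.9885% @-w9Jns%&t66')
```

'n_% @-_'

Each match is replaced by '_'.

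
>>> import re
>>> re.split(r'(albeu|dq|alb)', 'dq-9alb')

['', 'dq', '-9', 'alb', '']

`re.split` interleaves the captured-group text with the surrounding fragments.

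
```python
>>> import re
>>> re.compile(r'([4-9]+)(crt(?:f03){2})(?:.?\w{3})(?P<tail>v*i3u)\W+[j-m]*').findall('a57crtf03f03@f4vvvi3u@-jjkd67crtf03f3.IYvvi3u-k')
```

[('57', 'crtf03f03', 'vvi3u')]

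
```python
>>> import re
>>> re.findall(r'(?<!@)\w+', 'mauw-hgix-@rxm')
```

A negative assertion filters positions out without eating any characters.
Matches: at [0:4] → 'mauw'; at [5:9] → 'hgix'; at [12:14] → 'xm'.
Since nothing is captured, `findall` lists the 3 matched substrings directly.

['mauw', 'hgix', 'xm']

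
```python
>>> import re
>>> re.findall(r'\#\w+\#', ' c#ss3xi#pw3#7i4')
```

`findall` yields the raw match text (1 of them) because the pattern has no groups.

['#ss3xi#']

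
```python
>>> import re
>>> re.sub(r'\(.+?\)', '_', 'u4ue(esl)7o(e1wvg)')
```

'u4ue_7o_'

A non-greedy quantifier consumes as few characters as it can — just enough that the remainder of the pattern still matches from where it stops; whatever follows it matches normally.
Matches: at [4:9] → '(esl)'; at [11:18] → '(e1wvg)'.
Every occurrence is swapped for '_'.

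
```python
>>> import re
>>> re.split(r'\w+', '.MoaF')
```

['.', '']

Pattern: one or more of a word character.
Matches to split on: at [1:5] → 'MoaF'.
The string is cut at each match, leaving 2 pieces.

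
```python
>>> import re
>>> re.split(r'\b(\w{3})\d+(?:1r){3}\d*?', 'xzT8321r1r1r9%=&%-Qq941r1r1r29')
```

A `+?`/`*?`/`{m,n}?` starts at its minimum and grows only as far as needed for what follows to match.
Because the pattern has a capturing group, `split` also inserts each captured text between the pieces.

['', 'xzT', '9%=&%-', 'Qq9', '29']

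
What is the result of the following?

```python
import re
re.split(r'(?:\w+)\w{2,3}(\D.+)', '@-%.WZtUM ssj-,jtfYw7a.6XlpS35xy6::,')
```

['@-%.', ' ssj-,jtfYw7a.6XlpS35xy6::,', '']

This matches one or more of a word character (non-capturing group); then 2 to 3 of a word character; then a non-digit, then one or more of any character (captured).
With a capturing group present, the delimiter's captured portion is kept in the result list.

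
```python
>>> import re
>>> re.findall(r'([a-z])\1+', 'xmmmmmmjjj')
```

`\1` has to match the exact text group 1 already captured.
`findall` collects group 1 from each match (2 total).

['m', 'j']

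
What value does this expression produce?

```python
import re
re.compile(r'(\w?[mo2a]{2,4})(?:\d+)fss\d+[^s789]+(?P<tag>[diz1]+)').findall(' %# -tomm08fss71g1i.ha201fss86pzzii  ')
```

This matches optionally a word character, then 2 to 4 of one of [mo2a] (captured); then one or more of a digit (non-capturing group); then the literal 'fss', then one or more of a digit, then one or more of any character except [s789]; then one or more of one of [diz1] (captured as 'tag').
Scanning left to right: at [5:25] match 'tomm08fss71g1i.ha201', groups = ('tomm', '1').
2 groups means the one result is a tuple of 2 captured strings — 1 here.

[('tomm', '1')]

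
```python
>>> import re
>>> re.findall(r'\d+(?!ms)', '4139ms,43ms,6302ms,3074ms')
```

['413', '4', '630', '307']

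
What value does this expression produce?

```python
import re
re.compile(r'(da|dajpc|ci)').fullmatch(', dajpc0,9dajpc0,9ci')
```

None

`re.fullmatch` is like wrapping the pattern in `^…$` (in single-line mode).
Here the pattern can't cover the whole string, so the call returns None.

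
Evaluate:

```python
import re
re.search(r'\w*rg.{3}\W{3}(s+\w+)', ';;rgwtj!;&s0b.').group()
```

'rgwtj!;&s0b'

Pattern: zero or more of a word character, then the literal 'rg'; then exactly 3 of any character, then exactly 3 of a non-word character; then one or more of a literal 's', then one or more of a word character (captured).
`search` walks the string left to right and returns the first match it finds.
The match spans [2:13] → 'rgwtj!;&s0b'.
Captured: group 1 = 's0b'.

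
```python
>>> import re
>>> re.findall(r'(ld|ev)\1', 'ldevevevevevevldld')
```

After group 1 captures some text, `\1` only succeeds where that same text appears again.
Scanning left to right: at [2:6] match 'evev', group 1 = 'ev'; at [6:10] match 'evev', group 1 = 'ev'; at [10:14] match 'evev', group 1 = 'ev'; at [14:18] match 'ldld', group 1 = 'ld'.
One capturing group, so `findall` returns just the captured substring from each match — 4 in all.

['ev', 'ev', 'ev', 'ld']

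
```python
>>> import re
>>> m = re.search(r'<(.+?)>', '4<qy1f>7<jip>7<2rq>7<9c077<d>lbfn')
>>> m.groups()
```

The match spans [1:7] → '<qy1f>'.
Captured: group 1 = 'qy1f'.

('qy1f',)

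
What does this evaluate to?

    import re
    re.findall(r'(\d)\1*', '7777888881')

['7', '8', '1']

`\1` has to match the exact text group 1 already captured.
Because there's exactly one group, `findall` drops the full match and keeps group 1 from each hit.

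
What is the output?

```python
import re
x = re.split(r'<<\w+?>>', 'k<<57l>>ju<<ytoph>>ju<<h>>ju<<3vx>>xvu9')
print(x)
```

['k', 'ju', 'ju', 'ju', 'xvu9']

Each match becomes a cut point; 5 segments remain.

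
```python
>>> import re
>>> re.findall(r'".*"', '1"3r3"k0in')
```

Scanning left to right: at [1:6] → '"3r3"'.
No capturing groups, so `findall` returns the 1 full match string.

['"3r3"']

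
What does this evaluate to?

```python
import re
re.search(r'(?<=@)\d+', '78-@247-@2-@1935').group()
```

'247'

The `(?=…)`/`(?<=…)` assertion just peeks at neighbouring text; it doesn't advance the match position.
The match spans [4:7] → '247'.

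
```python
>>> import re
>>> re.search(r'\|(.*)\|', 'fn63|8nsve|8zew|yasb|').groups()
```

('8nsve|8zew|yasb',)

Unlike `match`, `search` isn't anchored — it looks for the pattern anywhere in the string.
The match spans [4:21] → '|8nsve|8zew|yasb|'.
Captured: group 1 = '8nsve|8zew|yasb'.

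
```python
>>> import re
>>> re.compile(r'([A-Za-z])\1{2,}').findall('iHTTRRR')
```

After group 1 captures some text, `\1` only succeeds where that same text appears again.
`findall` collects group 1 from the one match (1 total).

['R']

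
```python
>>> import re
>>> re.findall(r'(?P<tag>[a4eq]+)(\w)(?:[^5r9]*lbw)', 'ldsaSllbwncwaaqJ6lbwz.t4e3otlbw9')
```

[('a', 'S')]

Multiple groups make `findall` return tuples — one 2-tuple for the one match.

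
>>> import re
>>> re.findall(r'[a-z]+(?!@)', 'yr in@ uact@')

['yr', 'i', 'uac']

The negative lookaround is zero-width — it rules out positions where the adjacent text would match, without consuming anything.
Since nothing is captured, `findall` lists the 3 matched substrings directly.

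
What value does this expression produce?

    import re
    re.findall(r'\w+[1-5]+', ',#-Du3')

['Du3']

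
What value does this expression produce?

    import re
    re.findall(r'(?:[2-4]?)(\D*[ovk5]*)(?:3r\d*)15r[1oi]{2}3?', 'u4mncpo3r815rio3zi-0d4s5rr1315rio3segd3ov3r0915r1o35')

['mncpo', 'ov']

The pattern matches optionally a character in [2-4] (non-capturing group); then zero or more of a non-digit, then zero or more of one of [ovk5] (captured); then the literal '3r', then zero or more of a digit (non-capturing group); then the literal '15r', then exactly 2 of one of [1oi], then optionally the literal '3'.
Scanning left to right: at [1:16] match '4mncpo3r815rio3', group 1 = 'mncpo'; at [38:51] match '3ov3r0915r1o3', group 1 = 'ov'.
With a single group, `findall` returns only what that group captured — 2 items.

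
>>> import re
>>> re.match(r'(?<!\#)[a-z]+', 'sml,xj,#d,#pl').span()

The negative lookahead/lookbehind blocks any match where the forbidden context is present.
`re.match` only tries the pattern at the start of the string.
The match spans [0:3] → 'sml'.

(0, 3)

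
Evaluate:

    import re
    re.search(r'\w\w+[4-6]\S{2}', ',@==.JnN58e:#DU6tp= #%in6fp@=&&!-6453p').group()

'JnN58e'

The match spans [5:11] → 'JnN58e'.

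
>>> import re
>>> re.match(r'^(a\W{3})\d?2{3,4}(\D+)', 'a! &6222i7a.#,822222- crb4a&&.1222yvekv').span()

(0, 9)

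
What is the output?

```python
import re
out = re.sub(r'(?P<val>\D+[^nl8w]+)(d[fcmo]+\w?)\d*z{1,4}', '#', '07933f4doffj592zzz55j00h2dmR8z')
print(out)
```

07933#

Pattern: one or more of a non-digit, then one or more of any character except [nl8w] (captured as 'val'); then a literal 'd', then one or more of one of [fcmo], then optionally a word character (captured); then zero or more of a digit, then 1 to 4 of the literal 'z'.
Matches: at [5:30] → 'f4doffj592zzz55j00h2dmR8z'.
Every occurrence is swapped for '#'.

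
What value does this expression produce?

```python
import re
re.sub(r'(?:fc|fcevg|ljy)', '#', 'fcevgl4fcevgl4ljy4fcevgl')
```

Alternation tries branches left to right and keeps the first one that lets the overall match succeed at that position.
`sub` substitutes '#' at each match site.

'#evgl4#evgl4#4#evgl'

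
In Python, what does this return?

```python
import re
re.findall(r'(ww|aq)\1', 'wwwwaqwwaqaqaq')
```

`\1` has to match the exact text group 1 already captured.
With a single group, `findall` returns only what that group captured — 2 items.

['ww', 'aq']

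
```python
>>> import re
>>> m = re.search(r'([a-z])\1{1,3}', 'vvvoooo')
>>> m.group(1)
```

A backreference is literal: `\1` must see the identical characters the first group matched.
`re.search` tries every starting position until one works.
The match spans [0:3] → 'vvv'.
Captured: group 1 = 'v'.

'v'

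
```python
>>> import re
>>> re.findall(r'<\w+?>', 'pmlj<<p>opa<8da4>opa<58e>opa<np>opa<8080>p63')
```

['<p>', '<8da4>', '<58e>', '<np>', '<8080>']

Scanning left to right: at [5:8] → '<p>'; at [11:17] → '<8da4>'; at [20:25] → '<58e>'; at [28:32] → '<np>'; at [35:41] → '<8080>'.
With no groups in the pattern, `findall` gives back each whole match — 5 here.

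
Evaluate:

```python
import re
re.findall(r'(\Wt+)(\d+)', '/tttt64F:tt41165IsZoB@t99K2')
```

The pattern matches a non-word character, then one or more of the literal 't' (captured); then one or more of a digit (captured).
Walking the string: at [0:7] match '/tttt64', groups = ('/tttt', '64'); at [8:16] match ':tt41165', groups = (':tt', '41165'); at [21:25] match '@t99', groups = ('@t', '99').
Multiple groups make `findall` return tuples — one 2-tuple for each match.

[('/tttt', '64'), (':tt', '41165'), ('@t', '99')]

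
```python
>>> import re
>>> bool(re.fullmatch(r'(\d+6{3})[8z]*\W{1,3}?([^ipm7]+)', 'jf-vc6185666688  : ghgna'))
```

False

The pattern matches one or more of a digit, then exactly 3 of a literal '6' (captured); then zero or more of one of [8z], then 1 to 3 of a non-word character (lazy); then one or more of any character except [ipm7] (captured).
For `fullmatch`, every character of the input must be accounted for by the pattern.
Here there's no way to consume every character, so the call returns None, and `bool(None)` is False.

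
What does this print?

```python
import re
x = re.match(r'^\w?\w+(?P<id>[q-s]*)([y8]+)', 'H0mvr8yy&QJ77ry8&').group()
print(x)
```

`re.match` only tries the pattern at the start of the string.
The match spans [0:8] → 'H0mvr8yy'.

H0mvr8yy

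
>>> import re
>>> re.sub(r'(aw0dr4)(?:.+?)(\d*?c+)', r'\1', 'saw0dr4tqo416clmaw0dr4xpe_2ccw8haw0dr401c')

'saw0dr4lmaw0dr4w8haw0dr4'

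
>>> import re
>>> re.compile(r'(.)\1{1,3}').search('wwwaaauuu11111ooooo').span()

(0, 3)

A backreference is literal: `\1` must see the identical characters the first group matched.
Unlike `match`, `search` isn't anchored — it looks for the pattern anywhere in the string.
The match spans [0:3] → 'www'.
Captured: group 1 = 'w'.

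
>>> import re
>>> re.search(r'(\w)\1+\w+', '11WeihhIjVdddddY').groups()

The backreference `\1` re-matches whatever the first group consumed, character for character.
`re.search` tries every starting position until one works.
The match spans [0:16] → '11WeihhIjVdddddY'.
Captured: group 1 = '1'.

('1',)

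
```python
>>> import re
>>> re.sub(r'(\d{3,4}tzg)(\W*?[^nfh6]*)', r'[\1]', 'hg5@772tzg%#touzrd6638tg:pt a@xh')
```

Pattern: 3 to 4 of a digit, then the literal 'tzg' (captured); then zero or more of a non-word character (lazy), then zero or more of any character except [nfh6] (captured).
Matches: at [4:18] → '772tzg%#touzrd'.
Each match is replaced using the text its own group 1 captured.

'hg5@[772tzg]6638tg:pt a@xh'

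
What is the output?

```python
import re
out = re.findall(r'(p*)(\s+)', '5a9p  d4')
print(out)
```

[('p', '  ')]

Multiple groups make `findall` return tuples — one 2-tuple for the one match.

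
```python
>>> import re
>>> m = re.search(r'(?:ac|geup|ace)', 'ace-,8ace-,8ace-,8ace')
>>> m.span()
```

(0, 2)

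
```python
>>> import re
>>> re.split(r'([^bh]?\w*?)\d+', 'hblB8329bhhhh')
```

Lazy quantifiers expand one character at a time until the remainder of the pattern can match.
With a capturing group present, the delimiter's captured portion is kept in the result list.

['', 'hblB', 'bhhhh']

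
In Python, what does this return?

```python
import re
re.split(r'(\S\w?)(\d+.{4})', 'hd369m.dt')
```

The pattern matches a non-whitespace character, then optionally a word character (captured); then one or more of a digit, then exactly 4 of any character (captured).
Matches to split on: at [0:9] → 'hd369m.dt'.
The group in the pattern means `split` returns the separators' captures alongside the pieces.

['', 'hd', '369m.dt', '']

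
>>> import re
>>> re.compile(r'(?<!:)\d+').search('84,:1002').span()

(0, 2)

The negative lookaround is zero-width — it rules out positions where the adjacent text would match, without consuming anything.
The match spans [0:2] → '84'.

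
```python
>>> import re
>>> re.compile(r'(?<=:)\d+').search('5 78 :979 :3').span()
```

Because the assertion is zero-width, the text it checks is not consumed and won't appear in the result.
`search` walks the string left to right and returns the first match it finds.
The match spans [6:9] → '979'.

(6, 9)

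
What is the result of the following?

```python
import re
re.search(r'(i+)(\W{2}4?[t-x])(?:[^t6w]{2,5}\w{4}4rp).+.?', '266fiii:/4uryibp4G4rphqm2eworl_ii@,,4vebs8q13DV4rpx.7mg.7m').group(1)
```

'iii'

This matches one or more of a literal 'i' (captured); then exactly 2 of a non-word character, then optionally the literal '4', then a character in [t-x] (captured); then 2 to 5 of any character except [t6w], then exactly 4 of a word character, then the literal '4rp' (non-capturing group); then one or more of any character, then optionally any character.
`search` walks the string left to right and returns the first match it finds.
The match spans [4:58] → 'iii:/4uryibp4G4rphqm2eworl_ii@,,4vebs8q13DV4rpx.7mg.7m'.
Captured: group 1 = 'iii', group 2 = ':/4u'.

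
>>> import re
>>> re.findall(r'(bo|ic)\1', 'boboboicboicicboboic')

`\1` is not a pattern — it's the concrete string captured by group 1, re-applied verbatim.
Matches: at [0:4] match 'bobo', group 1 = 'bo'; at [10:14] match 'icic', group 1 = 'ic'; at [14:18] match 'bobo', group 1 = 'bo'.
Because there's exactly one group, `findall` drops the full match and keeps group 1 from each hit.

['bo', 'ic', 'bo']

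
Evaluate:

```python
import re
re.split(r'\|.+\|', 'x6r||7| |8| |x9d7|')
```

Matches to split on: at [3:18] → '||7| |8| |x9d7|'.
The string is cut at each match, leaving 2 pieces.

['x6r', '']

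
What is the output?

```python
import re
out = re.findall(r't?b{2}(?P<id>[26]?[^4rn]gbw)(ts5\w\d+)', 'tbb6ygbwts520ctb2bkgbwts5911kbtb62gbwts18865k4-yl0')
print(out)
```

[('6ygbw', 'ts520')]

Pattern: optionally a literal 't', then exactly 2 of the literal 'b'; then optionally one of [26], then any character except [4rn], then the literal 'gbw' (captured as 'id'); then the literal 'ts5', then a word character, then one or more of a digit (captured).
Scanning left to right: at [0:13] match 'tbb6ygbwts520', groups = ('6ygbw', 'ts520').
Multiple groups make `findall` return tuples — one 2-tuple for the one match.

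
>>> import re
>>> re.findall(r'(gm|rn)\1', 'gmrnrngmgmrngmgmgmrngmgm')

`\1` is not a pattern — it's the concrete string captured by group 1, re-applied verbatim.
With a single group, `findall` returns only what that group captured — 4 items.

['rn', 'gm', 'gm', 'gm']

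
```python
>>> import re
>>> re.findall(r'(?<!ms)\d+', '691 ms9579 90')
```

The negative lookahead/lookbehind blocks any match where the forbidden context is present.
Walking the string: at [0:3] → '691'; at [7:10] → '579'; at [11:13] → '90'.
With no groups in the pattern, `findall` gives back each whole match — 3 here.

['691', '579', '90']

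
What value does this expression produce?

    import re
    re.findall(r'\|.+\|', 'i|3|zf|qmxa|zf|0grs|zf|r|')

`findall` yields the raw match text (1 of them) because the pattern has no groups.

['|3|zf|qmxa|zf|0grs|zf|r|']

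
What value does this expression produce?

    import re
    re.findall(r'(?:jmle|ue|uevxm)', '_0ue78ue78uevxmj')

Alternation isn't longest-match — the leftmost alternative that fits at this position is chosen.
Scanning left to right: at [2:4] → 'ue'; at [6:8] → 'ue'; at [10:12] → 'ue'.
No capturing groups, so `findall` returns the 3 full match strings.

['ue', 'ue', 'ue']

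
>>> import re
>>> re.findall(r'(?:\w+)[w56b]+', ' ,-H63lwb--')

['H63lwb']

Pattern: one or more of a word character (non-capturing group); then one or more of one of [w56b].
Walking the string: at [3:9] → 'H63lwb'.
Since nothing is captured, `findall` lists the 1 matched substring directly.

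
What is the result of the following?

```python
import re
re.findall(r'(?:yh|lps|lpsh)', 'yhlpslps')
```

Matches: at [0:2] → 'yh'; at [2:5] → 'lps'; at [5:8] → 'lps'.
With no groups in the pattern, `findall` gives back each whole match — 3 here.

['yh', 'lps', 'lps']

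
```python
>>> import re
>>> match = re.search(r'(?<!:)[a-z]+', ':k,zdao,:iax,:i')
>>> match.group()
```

'zdao'

The negative lookaround is zero-width — it rules out positions where the adjacent text would match, without consuming anything.
`search` walks the string left to right and returns the first match it finds.
The match spans [3:7] → 'zdao'.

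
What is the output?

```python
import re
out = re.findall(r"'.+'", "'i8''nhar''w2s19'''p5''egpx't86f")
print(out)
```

["'i8''nhar''w2s19'''p5''egpx'"]

Scanning left to right: at [0:28] → "'i8''nhar''w2s19'''p5''egpx'".
No capturing groups, so `findall` returns the 1 full match string.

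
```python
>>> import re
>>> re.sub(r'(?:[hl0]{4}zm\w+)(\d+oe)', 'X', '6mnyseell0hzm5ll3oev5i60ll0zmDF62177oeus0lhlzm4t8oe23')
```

'6mnyseeX23'

This matches exactly 4 of one of [hl0], then the literal 'zm', then one or more of a word character (non-capturing group); then one or more of a digit, then the literal 'oe' (captured).
Matches: at [7:51] → 'll0hzm5ll3oev5i60ll0zmDF62177oeus0lhlzm4t8oe'.
`sub` substitutes 'X' at each match site.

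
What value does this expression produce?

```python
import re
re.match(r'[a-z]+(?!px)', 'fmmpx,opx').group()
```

Because the assertion is negative and zero-width, positions next to the forbidden text are skipped.
`re.match` only tries the pattern at the start of the string.
The match spans [0:5] → 'fmmpx'.

'fmmpx'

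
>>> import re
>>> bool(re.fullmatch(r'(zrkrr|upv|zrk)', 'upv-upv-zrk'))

False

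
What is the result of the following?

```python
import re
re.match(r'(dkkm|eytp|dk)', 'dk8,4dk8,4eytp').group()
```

With `match`, the pattern is implicitly anchored at the beginning.
The match spans [0:2] → 'dk'.

'dk'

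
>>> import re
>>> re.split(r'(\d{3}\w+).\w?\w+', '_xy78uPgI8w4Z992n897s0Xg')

['_xy78uPgI8w4Z', '992n897s0', '']

The pattern matches exactly 3 of a digit, then one or more of a word character (captured); then any character, then optionally a word character, then one or more of a word character.
Matches to split on: at [13:24] → '992n897s0Xg'.
Because the pattern has a capturing group, `split` also inserts each captured text between the pieces.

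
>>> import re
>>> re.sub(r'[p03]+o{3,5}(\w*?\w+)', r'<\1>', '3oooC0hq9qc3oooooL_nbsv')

Pattern: one or more of one of [p03], then 3 to 5 of the literal 'o'; then zero or more of a word character (lazy), then one or more of a word character (captured).
`\1` in the replacement pulls in group 1's text for each match.

'<C0hq9qc3oooooL_nbsv>'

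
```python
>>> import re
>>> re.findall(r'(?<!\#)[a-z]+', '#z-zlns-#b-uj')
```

['zlns', 'uj']

A negative assertion filters positions out without eating any characters.
Scanning left to right: at [3:7] → 'zlns'; at [11:13] → 'uj'.
No capturing groups, so `findall` returns the 2 full match strings.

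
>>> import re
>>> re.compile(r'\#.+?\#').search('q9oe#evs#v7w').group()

'#evs#'

The match spans [4:9] → '#evs#'.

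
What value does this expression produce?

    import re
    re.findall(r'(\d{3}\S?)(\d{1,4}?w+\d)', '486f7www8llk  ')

[('486f', '7www8')]

The pattern matches exactly 3 of a digit, then optionally a non-whitespace character (captured); then 1 to 4 of a digit (lazy), then one or more of the literal 'w', then a digit (captured).
With 2 capturing groups, `findall` returns a 2-tuple per match.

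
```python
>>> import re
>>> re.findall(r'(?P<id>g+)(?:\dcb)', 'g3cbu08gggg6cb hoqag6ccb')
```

['g', 'gggg']

The pattern matches one or more of a literal 'g' (captured as 'id'); then a digit, then the literal 'cb' (non-capturing group).
`findall` collects group 1 from each match (2 total).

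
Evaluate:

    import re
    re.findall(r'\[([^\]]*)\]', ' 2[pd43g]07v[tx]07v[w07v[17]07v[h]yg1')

Walking the string: at [2:9] match '[pd43g]', group 1 = 'pd43g'; at [12:16] match '[tx]', group 1 = 'tx'; at [19:28] match '[w07v[17]', group 1 = 'w07v[17'; at [31:34] match '[h]', group 1 = 'h'.
Because there's exactly one group, `findall` drops the full match and keeps group 1 from each hit.

['pd43g', 'tx', 'w07v[17', 'h']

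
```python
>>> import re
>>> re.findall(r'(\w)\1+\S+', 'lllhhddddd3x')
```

['l']

`\1` has to match the exact text group 1 already captured.
Scanning left to right: at [0:12] match 'lllhhddddd3x', group 1 = 'l'.
`findall` collects group 1 from the one match (1 total).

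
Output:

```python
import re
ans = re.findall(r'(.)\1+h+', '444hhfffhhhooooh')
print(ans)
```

The backreference `\1` re-matches whatever the first group consumed, character for character.
One capturing group, so `findall` returns just the captured substring from each match — 3 in all.

['4', 'f', 'o']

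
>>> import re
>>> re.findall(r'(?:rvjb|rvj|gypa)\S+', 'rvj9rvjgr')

['rvj9rvjgr']

With no groups in the pattern, `findall` gives back each whole match — 1 here.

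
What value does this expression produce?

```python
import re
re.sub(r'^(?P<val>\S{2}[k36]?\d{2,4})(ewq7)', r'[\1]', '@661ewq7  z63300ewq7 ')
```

The pattern matches anchored at the start of the string; then exactly 2 of a non-whitespace character, then optionally one of [k36], then 2 to 4 of a digit (captured as 'val'); then the literal 'ew', then the literal 'q7' (captured).
Matches: at [0:8] → '@661ewq7'.
`\1` in the replacement pulls in group 1's text for each match.

'[@661]  z63300ewq7 '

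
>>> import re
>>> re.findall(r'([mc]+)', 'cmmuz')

['cmm']

The pattern matches one or more of one of [mc] (captured).
Walking the string: at [0:3] match 'cmm', group 1 = 'cmm'.
Because there's exactly one group, `findall` drops the full match and keeps group 1 from the one hit.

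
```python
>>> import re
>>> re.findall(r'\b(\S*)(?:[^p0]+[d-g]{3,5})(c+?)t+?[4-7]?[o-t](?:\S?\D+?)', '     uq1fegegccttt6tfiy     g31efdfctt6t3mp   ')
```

[('uq1fegegccttt6tfiy', 'c')]

`findall` packs the 2 group values into a tuple for every match.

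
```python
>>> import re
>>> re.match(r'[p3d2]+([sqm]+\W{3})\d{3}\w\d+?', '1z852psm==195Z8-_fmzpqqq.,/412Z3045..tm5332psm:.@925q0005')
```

None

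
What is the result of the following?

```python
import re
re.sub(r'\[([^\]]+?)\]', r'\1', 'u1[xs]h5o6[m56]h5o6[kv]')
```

Matches: at [2:6] → '[xs]'; at [10:15] → '[m56]'; at [19:23] → '[kv]'.
The replacement refers to a captured group, so each match is rewritten using its own captured text.

'u1xsh5o6m56h5o6kv'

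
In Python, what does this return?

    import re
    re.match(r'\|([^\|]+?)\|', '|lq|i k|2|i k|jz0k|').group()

`re.match` won't scan ahead — the pattern has to work from the very first character.
The match spans [0:4] → '|lq|'.
Captured: group 1 = 'lq'.

'|lq|'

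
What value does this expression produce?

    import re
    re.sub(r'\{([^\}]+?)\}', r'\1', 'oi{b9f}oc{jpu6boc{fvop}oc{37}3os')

Each match is replaced using the text its own group 1 captured.

'oib9focjpu6boc{fvopoc373os'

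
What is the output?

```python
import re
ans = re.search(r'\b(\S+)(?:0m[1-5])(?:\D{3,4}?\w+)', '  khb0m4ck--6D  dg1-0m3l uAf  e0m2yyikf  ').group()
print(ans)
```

khb0m4ck--6D

This matches a word boundary (`\b`, zero-width); then one or more of a non-whitespace character (captured); then the literal '0m', then a character in [1-5] (non-capturing group); then 3 to 4 of a non-digit (lazy), then one or more of a word character (non-capturing group).
`re.search` scans for the first position where the pattern succeeds.
The match spans [2:14] → 'khb0m4ck--6D'.
Captured: group 1 = 'khb'.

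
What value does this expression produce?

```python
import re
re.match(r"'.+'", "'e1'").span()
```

`match` is anchored at position 0; if the pattern doesn't fit there, it returns None.
The match spans [0:4] → "'e1'".

(0, 4)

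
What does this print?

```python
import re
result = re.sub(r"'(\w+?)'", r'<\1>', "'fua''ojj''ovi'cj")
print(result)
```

Matches: at [0:5] → "'fua'"; at [5:10] → "'ojj'"; at [10:15] → "'ovi'".
`\1` in the replacement pulls in group 1's text for each match.

<fua><ojj><ovi>cj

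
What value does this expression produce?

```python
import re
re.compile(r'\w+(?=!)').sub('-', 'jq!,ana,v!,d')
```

The positive lookaround only admits positions where the adjacent text matches; those characters stay outside the span.
`sub` substitutes '-' at each match site.

'-!,ana,-!,d'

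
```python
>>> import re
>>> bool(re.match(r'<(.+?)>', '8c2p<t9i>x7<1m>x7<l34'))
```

False

With `match`, the pattern is implicitly anchored at the beginning.
Here the pattern fails at index 0, so the call returns None, and `bool(None)` is False.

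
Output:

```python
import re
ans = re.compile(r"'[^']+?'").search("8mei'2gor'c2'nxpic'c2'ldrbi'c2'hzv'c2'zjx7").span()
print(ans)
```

`re.search` scans for the first position where the pattern succeeds.
The match spans [4:10] → "'2gor'".

(4, 10)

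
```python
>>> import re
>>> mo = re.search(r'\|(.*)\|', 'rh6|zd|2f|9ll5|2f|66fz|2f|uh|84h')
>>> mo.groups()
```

The match spans [3:29] → '|zd|2f|9ll5|2f|66fz|2f|uh|'.
Captured: group 1 = 'zd|2f|9ll5|2f|66fz|2f|uh'.

('zd|2f|9ll5|2f|66fz|2f|uh',)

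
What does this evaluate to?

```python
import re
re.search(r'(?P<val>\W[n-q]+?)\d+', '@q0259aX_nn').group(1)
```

'@q'

The match spans [0:6] → '@q0259'.
Captured: group 1 = '@q'.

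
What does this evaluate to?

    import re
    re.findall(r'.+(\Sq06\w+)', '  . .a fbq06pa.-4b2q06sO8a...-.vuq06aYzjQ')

The pattern matches one or more of any character; then a non-whitespace character, then the literal 'q06', then one or more of a word character (captured).
`findall` collects group 1 from the one match (1 total).

['uq06aYzjQ']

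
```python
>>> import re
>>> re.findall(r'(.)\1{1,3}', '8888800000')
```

['8', '0']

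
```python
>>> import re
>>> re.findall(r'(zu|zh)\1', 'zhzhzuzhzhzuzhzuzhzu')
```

After group 1 captures some text, `\1` only succeeds where that same text appears again.
Scanning left to right: at [0:4] match 'zhzh', group 1 = 'zh'; at [6:10] match 'zhzh', group 1 = 'zh'.
`findall` collects group 1 from each match (2 total).

['zh', 'zh']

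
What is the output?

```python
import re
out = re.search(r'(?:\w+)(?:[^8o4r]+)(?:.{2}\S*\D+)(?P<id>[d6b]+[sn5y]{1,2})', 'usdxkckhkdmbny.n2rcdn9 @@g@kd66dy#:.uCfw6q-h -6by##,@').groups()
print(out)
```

('66dy',)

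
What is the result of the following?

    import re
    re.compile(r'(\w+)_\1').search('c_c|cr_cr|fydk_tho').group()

`\1` has to match the exact text group 1 already captured.
`re.search` scans for the first position where the pattern succeeds.
The match spans [0:3] → 'c_c'.
Captured: group 1 = 'c'.

'c_c'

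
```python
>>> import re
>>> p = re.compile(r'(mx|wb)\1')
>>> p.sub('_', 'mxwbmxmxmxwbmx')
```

'mxwb_mxwbmx'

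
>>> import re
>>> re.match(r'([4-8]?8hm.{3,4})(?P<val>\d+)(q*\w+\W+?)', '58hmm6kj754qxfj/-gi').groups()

The match spans [0:16] → '58hmm6kj754qxfj/'.
Captured: group 1 = '58hmm6kj', group 2 = '754', group 3 = 'qxfj/'.

('58hmm6kj', '754', 'qxfj/')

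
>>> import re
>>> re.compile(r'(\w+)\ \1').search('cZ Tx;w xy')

The backreference `\1` re-matches whatever the first group consumed, character for character.
Here no position works, so the call returns None.

None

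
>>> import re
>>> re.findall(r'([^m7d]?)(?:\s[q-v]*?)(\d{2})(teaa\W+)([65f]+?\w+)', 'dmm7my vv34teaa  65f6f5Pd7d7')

[('y', '34', 'teaa  ', '65f6f5Pd7d7')]

Pattern: optionally any character except [m7d] (captured); then whitespace, then zero or more of a character in [q-v] (lazy) (non-capturing group); then exactly 2 of a digit (captured); then the literal 'te', then the literal 'aa', then one or more of a non-word character (captured); then one or more of one of [65f] (lazy), then one or more of a word character (captured).
Matches: at [5:28] match 'y vv34teaa  65f6f5Pd7d7', groups = ('y', '34', 'teaa  ', '65f6f5Pd7d7').
Multiple groups make `findall` return tuples — one 4-tuple for the one match.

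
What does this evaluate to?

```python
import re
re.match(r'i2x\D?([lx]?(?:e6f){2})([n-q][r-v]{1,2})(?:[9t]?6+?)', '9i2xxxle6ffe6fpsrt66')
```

None

`re.match` won't scan ahead — the pattern has to work from the very first character.
Here position 0 doesn't satisfy it, so the call returns None.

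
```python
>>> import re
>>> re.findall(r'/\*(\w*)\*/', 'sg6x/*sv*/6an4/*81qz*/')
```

['sv', '81qz']

Scanning left to right: at [4:10] match '/*sv*/', group 1 = 'sv'; at [14:22] match '/*81qz*/', group 1 = '81qz'.
With a single group, `findall` returns only what that group captured — 2 items.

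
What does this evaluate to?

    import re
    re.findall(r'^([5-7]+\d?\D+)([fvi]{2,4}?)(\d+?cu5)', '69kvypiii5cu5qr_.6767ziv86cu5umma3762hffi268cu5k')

3 groups means the one result is a tuple of 3 captured strings — 1 here.

[('69kvypi', 'ii', '5cu5')]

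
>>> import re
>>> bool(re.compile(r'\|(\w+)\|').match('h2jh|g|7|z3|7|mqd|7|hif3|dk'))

False

`match` is anchored at position 0; if the pattern doesn't fit there, it returns None.
Here the pattern fails at index 0, so the call returns None, and `bool(None)` is False.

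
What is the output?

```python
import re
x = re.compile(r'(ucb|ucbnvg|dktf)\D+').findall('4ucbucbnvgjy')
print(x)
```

One capturing group, so `findall` returns just the captured substring from the one match — 1 in all.

['ucb']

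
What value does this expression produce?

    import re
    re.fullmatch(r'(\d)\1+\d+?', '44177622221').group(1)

The backreference `\1` re-matches whatever the first group consumed, character for character.
For `fullmatch`, every character of the input must be accounted for by the pattern.
The match spans [0:11] → '44177622221'.
Captured: group 1 = '4'.

'4'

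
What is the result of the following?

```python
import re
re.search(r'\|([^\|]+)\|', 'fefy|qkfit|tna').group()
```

The match spans [4:11] → '|qkfit|'.

'|qkfit|'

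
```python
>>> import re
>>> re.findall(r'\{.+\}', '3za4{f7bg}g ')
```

['{f7bg}']

Walking the string: at [4:10] → '{f7bg}'.
`findall` yields the raw match text (1 of them) because the pattern has no groups.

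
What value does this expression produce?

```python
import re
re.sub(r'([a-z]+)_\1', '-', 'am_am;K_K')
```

`\1` is not a pattern — it's the concrete string captured by group 1, re-applied verbatim.
Matches: at [0:5] → 'am_am'.
`sub` substitutes '-' at each match site.

'-;K_K'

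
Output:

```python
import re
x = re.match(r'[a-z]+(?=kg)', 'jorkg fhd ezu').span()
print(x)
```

(0, 3)

`match` is anchored at position 0; if the pattern doesn't fit there, it returns None.
The match spans [0:3] → 'jor'.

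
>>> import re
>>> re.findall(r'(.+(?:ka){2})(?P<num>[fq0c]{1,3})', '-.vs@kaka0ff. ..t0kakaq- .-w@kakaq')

[('-.vs@kaka0ff. ..t0kakaq- .-w@kaka', 'q')]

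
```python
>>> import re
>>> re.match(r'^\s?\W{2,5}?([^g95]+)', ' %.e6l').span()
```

The pattern matches anchored at the start of the string; then optionally whitespace, then 2 to 5 of a non-word character (lazy); then one or more of any character except [g95] (captured).
`re.match` only tries the pattern at the start of the string.
The match spans [0:6] → ' %.e6l'.
Captured: group 1 = 'e6l'.

(0, 6)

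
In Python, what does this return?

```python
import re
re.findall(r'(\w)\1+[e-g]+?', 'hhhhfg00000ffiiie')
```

['h', '0', 'i']

The backreference `\1` re-matches whatever the first group consumed, character for character.
With a single group, `findall` returns only what that group captured — 3 items.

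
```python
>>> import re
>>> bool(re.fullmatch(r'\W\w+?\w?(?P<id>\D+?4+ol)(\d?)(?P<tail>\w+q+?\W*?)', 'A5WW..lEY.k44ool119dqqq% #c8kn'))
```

This matches a non-word character, then one or more of a word character (lazy), then optionally a word character; then one or more of a non-digit (lazy), then one or more of the literal '4', then the literal 'ol' (captured as 'id'); then optionally a digit (captured); then one or more of a word character, then one or more of the literal 'q' (lazy), then zero or more of a non-word character (lazy) (captured as 'tail').
`re.fullmatch` is like wrapping the pattern in `^…$` (in single-line mode).
Here the string isn't matched end-to-end, so the call returns None, and `bool(None)` is False.

False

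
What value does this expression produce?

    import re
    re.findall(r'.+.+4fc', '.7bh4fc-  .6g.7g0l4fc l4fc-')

['.7bh4fc-  .6g.7g0l4fc l4fc']

Since nothing is captured, `findall` lists the 1 matched substring directly.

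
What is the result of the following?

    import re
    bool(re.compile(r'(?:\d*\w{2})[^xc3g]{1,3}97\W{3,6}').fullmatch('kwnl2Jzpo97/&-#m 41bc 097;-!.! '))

False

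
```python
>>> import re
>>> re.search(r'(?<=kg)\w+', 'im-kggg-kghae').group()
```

'gg'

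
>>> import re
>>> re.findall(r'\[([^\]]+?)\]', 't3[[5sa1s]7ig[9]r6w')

['[5sa1s', '9']

Matches: at [2:10] match '[[5sa1s]', group 1 = '[5sa1s'; at [13:16] match '[9]', group 1 = '9'.
One capturing group, so `findall` returns just the captured substring from each match — 2 in all.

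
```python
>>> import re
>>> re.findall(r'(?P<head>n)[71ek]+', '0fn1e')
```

The pattern matches a literal 'n' (captured as 'head'); then one or more of one of [71ek].
`findall` collects group 1 from the one match (1 total).

['n']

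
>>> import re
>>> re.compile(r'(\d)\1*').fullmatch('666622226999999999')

`re.fullmatch` is like wrapping the pattern in `^…$` (in single-line mode).
Here there's no way to consume every character, so the call returns None.

None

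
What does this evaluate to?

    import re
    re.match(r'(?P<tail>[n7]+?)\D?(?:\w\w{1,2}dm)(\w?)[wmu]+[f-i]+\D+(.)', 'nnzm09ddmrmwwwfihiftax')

The pattern matches one or more of one of [n7] (lazy) (captured as 'tail'); then optionally a non-digit; then a word character, then 1 to 2 of a word character, then the literal 'dm' (non-capturing group); then optionally a word character (captured); then one or more of one of [wmu], then one or more of a character in [f-i], then one or more of a non-digit; then any character (captured).
`re.match` won't scan ahead — the pattern has to work from the very first character.
Here the string doesn't start with a match, so the call returns None.

None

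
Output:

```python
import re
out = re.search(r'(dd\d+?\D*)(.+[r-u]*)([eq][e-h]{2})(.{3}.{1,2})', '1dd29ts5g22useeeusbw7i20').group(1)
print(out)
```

dd2

The match spans [1:21] → 'dd29ts5g22useeeusbw7'.
Captured: group 1 = 'dd2', group 2 = '9ts5g22us', group 3 = 'eee', group 4 = 'usbw7'.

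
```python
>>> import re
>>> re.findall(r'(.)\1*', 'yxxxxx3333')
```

`\1` is not a pattern — it's the concrete string captured by group 1, re-applied verbatim.
Matches: at [0:1] match 'y', group 1 = 'y'; at [1:6] match 'xxxxx', group 1 = 'x'; at [6:10] match '3333', group 1 = '3'.
Because there's exactly one group, `findall` drops the full match and keeps group 1 from each hit.

['y', 'x', '3']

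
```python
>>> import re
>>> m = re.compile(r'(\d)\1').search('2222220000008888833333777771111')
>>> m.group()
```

'22'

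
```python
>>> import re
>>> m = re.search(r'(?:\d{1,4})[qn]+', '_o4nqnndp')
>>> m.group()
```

The match spans [2:7] → '4nqnn'.

'4nqnn'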